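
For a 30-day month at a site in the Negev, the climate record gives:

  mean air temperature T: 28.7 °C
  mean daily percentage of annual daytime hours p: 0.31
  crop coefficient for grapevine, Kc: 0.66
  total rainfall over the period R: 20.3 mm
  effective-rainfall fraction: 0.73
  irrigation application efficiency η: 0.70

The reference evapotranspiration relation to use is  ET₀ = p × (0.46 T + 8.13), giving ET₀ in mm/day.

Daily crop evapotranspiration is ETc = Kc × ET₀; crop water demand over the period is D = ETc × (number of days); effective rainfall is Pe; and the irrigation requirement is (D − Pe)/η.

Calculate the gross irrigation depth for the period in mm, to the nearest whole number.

ET₀ = 0.31 × (0.46 × 28.7 + 8.13) = 0.31 × 21.332 = 6.6129 mm/d
ETc = Kc × ET₀ = 0.66 × 6.6129 = 4.3645 mm/d
Crop demand D = ETc × 30 d = 4.3645 × 30 = 130.935 mm
Pe = 0.73 × 20.3 = 14.819 mm
D − Pe = 130.935 − 14.819 = 116.116 mm
Gross irrigation = 116.116 / 0.70 = 165.880 mm

166 mm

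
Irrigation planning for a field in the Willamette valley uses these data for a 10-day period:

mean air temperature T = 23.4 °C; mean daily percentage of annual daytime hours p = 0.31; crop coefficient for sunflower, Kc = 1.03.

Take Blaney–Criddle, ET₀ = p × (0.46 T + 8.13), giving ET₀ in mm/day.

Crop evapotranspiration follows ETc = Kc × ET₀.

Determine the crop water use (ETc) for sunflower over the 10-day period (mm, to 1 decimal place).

60.3 mm

ET₀ = 0.31 × (0.46 × 23.4 + 8.13) = 0.31 × 18.894 = 5.8571 mm/d
ETc = Kc × ET₀ = 1.03 × 5.8571 = 6.0328 mm/d
Over 10 days: 6.0328 × 10 = 60.328 mm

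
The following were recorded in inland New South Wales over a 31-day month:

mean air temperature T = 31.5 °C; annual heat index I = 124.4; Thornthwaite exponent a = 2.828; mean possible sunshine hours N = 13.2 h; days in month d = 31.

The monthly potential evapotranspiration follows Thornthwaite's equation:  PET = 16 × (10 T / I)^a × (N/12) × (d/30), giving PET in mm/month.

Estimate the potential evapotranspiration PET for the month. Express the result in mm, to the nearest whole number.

10T/I = 10 × 31.5 / 124.4 = 2.5322
(10T/I)^a = 2.5322^2.828 = 13.8386
Uncorrected PET = 16 × 13.8386 = 221.418 mm
Correction = (N/12)(d/30) = (13.2/12)(31/30) = 1.1367
PET = 221.418 × 1.1367 = 251.686 mm/month

252 mm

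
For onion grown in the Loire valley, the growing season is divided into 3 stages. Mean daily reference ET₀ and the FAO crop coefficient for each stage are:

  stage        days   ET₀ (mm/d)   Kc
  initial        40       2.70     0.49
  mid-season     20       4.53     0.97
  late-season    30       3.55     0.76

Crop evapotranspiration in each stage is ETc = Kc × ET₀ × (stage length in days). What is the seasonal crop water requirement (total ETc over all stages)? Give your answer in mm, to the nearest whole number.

222 mm

initial: 0.49 × 2.70 × 40 = 52.92 mm
mid-season: 0.97 × 4.53 × 20 = 87.88 mm
late-season: 0.76 × 3.55 × 30 = 80.94 mm
Seasonal total = 221.74 mm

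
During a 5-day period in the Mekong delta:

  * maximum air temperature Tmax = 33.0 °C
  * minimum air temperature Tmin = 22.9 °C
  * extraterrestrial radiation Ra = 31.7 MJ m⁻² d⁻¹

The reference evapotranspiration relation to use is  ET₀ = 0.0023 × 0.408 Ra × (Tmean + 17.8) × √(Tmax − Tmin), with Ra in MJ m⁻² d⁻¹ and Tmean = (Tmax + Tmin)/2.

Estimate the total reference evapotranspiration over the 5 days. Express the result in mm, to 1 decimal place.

21.6 mm

Tmean = (33.0 + 22.9)/2 = 27.95 °C
0.408 Ra = 0.408 × 31.7 = 12.9336 mm/d equivalent
ET₀ = 0.0023 × 12.9336 × (27.95 + 17.8) × √10.1 = 0.0023 × 12.9336 × 45.75 × 3.1780 = 4.3251 mm/d
Over 5 days: 4.3251 × 5 = 21.626 mm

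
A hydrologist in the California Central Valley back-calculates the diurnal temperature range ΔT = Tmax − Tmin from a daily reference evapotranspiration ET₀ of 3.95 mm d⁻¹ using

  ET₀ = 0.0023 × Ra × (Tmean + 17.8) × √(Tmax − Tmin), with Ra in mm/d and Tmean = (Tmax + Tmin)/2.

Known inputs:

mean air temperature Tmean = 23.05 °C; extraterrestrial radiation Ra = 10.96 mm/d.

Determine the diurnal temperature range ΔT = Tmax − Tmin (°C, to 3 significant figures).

14.7 °C

√ΔT = ET₀ / [0.0023 × Ra × (Tmean+17.8)] = 3.95 / (0.0023 × 10.96 × 40.85) = 3.8359
ΔT = 3.8359² = 14.714 °C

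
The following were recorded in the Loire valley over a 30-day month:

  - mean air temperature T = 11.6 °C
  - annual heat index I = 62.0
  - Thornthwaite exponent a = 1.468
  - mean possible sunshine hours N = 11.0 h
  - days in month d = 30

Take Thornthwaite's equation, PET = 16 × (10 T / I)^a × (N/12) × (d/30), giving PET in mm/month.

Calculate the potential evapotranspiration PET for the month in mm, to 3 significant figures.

36.8 mm

10T/I = 10 × 11.6 / 62.0 = 1.8710
(10T/I)^a = 1.8710^1.468 = 2.5084
Uncorrected PET = 16 × 2.5084 = 40.134 mm
Correction = (N/12)(d/30) = (11.0/12)(30/30) = 0.9167
PET = 40.134 × 0.9167 = 36.791 mm/month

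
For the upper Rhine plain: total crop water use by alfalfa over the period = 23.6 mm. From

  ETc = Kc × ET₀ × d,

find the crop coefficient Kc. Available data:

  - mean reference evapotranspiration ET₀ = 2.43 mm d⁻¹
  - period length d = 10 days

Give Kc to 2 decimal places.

0.97

ETc = Kc × ET₀ × d  ⇒  Kc = ETc / (ET₀ × d)
Kc = 23.6 / (2.43 × 10) = 23.6 / 24.30 = 0.9712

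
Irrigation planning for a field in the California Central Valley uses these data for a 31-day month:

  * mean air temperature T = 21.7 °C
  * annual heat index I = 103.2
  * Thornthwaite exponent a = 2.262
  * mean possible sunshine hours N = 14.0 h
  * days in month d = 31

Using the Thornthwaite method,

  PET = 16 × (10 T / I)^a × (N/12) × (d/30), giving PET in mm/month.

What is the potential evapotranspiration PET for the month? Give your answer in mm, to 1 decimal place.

103.6 mm

10T/I = 10 × 21.7 / 103.2 = 2.1027
(10T/I)^a = 2.1027^2.262 = 5.3718
Uncorrected PET = 16 × 5.3718 = 85.949 mm
Correction = (N/12)(d/30) = (14.0/12)(31/30) = 1.2056
PET = 85.949 × 1.2056 = 103.620 mm/month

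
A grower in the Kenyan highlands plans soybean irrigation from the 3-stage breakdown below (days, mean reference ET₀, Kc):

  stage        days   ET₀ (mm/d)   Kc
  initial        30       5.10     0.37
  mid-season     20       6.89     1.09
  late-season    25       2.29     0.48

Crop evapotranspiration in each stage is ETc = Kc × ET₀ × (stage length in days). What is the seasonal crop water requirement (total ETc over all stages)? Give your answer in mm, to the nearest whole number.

234 mm

initial: 0.37 × 5.10 × 30 = 56.61 mm
mid-season: 1.09 × 6.89 × 20 = 150.20 mm
late-season: 0.48 × 2.29 × 25 = 27.48 mm
Seasonal total = 234.29 mm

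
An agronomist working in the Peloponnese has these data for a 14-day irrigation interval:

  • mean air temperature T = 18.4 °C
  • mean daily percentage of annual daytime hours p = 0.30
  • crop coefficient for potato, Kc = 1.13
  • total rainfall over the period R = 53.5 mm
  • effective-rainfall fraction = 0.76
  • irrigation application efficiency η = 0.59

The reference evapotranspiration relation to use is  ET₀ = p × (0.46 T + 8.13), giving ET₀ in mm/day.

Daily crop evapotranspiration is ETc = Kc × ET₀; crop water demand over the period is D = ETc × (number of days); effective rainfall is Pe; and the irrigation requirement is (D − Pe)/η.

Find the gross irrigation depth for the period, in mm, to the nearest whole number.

ET₀ = 0.30 × (0.46 × 18.4 + 8.13) = 0.30 × 16.594 = 4.9782 mm/d
ETc = Kc × ET₀ = 1.13 × 4.9782 = 5.6254 mm/d
Crop demand D = ETc × 14 d = 5.6254 × 14 = 78.756 mm
Pe = 0.76 × 53.5 = 40.660 mm
D − Pe = 78.756 − 40.660 = 38.096 mm
Gross irrigation = 38.096 / 0.59 = 64.569 mm

65 mm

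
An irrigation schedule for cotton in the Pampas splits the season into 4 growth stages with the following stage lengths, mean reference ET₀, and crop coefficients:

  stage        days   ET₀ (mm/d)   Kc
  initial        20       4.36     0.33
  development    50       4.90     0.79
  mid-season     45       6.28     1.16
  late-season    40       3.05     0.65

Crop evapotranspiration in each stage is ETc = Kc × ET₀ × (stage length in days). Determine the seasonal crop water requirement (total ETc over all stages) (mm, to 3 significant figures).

initial: 0.33 × 4.36 × 20 = 28.78 mm
development: 0.79 × 4.90 × 50 = 193.55 mm
mid-season: 1.16 × 6.28 × 45 = 327.82 mm
late-season: 0.65 × 3.05 × 40 = 79.30 mm
Seasonal total = 629.45 mm

629 mm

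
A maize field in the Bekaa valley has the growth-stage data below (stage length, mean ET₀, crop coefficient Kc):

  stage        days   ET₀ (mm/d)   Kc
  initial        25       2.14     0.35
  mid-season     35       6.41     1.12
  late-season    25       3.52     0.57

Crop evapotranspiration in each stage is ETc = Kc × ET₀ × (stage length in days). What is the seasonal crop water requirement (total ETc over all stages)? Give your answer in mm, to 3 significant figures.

initial: 0.35 × 2.14 × 25 = 18.73 mm
mid-season: 1.12 × 6.41 × 35 = 251.27 mm
late-season: 0.57 × 3.52 × 25 = 50.16 mm
Seasonal total = 320.16 mm

320 mm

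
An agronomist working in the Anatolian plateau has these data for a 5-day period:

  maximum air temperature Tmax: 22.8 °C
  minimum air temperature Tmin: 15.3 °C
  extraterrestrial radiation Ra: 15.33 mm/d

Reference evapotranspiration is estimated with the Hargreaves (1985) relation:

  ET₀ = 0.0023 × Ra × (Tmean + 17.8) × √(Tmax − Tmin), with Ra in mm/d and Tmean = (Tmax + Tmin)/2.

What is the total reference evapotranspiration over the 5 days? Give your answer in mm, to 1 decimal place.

Tmean = (22.8 + 15.3)/2 = 19.05 °C
ET₀ = 0.0023 × 15.33 × (19.05 + 17.8) × √7.5 = 0.0023 × 15.33 × 36.85 × 2.7386 = 3.5582 mm/d
Over 5 days: 3.5582 × 5 = 17.791 mm

17.8 mm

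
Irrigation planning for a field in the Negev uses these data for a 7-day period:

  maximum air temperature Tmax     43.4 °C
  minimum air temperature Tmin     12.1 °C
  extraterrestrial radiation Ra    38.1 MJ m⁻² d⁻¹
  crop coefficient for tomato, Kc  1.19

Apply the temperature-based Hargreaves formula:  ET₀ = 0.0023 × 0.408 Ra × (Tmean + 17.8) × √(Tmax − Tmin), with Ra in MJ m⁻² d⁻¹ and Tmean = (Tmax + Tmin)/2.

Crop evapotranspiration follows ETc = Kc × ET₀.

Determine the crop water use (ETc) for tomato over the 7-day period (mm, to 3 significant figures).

75.9 mm

Tmean = (43.4 + 12.1)/2 = 27.75 °C
0.408 Ra = 0.408 × 38.1 = 15.5448 mm/d equivalent
ET₀ = 0.0023 × 15.5448 × (27.75 + 17.8) × √31.3 = 0.0023 × 15.5448 × 45.55 × 5.5946 = 9.1111 mm/d
ETc = Kc × ET₀ = 1.19 × 9.1111 = 10.8422 mm/d
Over 7 days: 10.8422 × 7 = 75.895 mm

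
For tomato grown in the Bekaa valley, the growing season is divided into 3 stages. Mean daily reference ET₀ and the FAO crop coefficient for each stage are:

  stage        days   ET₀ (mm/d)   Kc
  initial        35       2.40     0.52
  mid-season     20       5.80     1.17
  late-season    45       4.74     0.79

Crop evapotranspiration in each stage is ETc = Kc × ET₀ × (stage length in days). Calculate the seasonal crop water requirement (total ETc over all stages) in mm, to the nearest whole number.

348 mm

initial: 0.52 × 2.40 × 35 = 43.68 mm
mid-season: 1.17 × 5.80 × 20 = 135.72 mm
late-season: 0.79 × 4.74 × 45 = 168.51 mm
Seasonal total = 347.91 mm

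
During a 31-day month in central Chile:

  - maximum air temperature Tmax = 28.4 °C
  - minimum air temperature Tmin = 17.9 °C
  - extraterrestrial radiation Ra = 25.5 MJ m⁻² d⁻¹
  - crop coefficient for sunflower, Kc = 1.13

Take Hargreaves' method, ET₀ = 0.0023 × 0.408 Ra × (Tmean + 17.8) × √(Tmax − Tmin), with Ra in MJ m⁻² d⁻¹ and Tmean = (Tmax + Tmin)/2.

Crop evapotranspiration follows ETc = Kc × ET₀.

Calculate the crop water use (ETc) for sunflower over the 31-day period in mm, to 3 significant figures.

Tmean = (28.4 + 17.9)/2 = 23.15 °C
0.408 Ra = 0.408 × 25.5 = 10.4040 mm/d equivalent
ET₀ = 0.0023 × 10.4040 × (23.15 + 17.8) × √10.5 = 0.0023 × 10.4040 × 40.95 × 3.2404 = 3.1753 mm/d
ETc = Kc × ET₀ = 1.13 × 3.1753 = 3.5881 mm/d
Over 31 days: 3.5881 × 31 = 111.231 mm

111 mm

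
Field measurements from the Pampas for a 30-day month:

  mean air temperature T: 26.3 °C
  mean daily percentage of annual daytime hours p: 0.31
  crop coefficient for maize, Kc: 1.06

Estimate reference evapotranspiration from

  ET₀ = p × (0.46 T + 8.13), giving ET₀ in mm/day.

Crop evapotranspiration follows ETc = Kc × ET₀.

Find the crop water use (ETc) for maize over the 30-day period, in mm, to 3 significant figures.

199 mm

ET₀ = 0.31 × (0.46 × 26.3 + 8.13) = 0.31 × 20.228 = 6.2707 mm/d
ETc = Kc × ET₀ = 1.06 × 6.2707 = 6.6469 mm/d
Over 30 days: 6.6469 × 30 = 199.407 mm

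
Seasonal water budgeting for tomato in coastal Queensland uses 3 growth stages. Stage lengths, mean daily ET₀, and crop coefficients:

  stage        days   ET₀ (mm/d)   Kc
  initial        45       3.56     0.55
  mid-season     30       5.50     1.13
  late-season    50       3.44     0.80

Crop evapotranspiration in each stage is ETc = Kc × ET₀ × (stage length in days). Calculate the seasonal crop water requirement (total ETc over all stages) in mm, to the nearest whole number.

412 mm

initial: 0.55 × 3.56 × 45 = 88.11 mm
mid-season: 1.13 × 5.50 × 30 = 186.45 mm
late-season: 0.80 × 3.44 × 50 = 137.60 mm
Seasonal total = 412.16 mm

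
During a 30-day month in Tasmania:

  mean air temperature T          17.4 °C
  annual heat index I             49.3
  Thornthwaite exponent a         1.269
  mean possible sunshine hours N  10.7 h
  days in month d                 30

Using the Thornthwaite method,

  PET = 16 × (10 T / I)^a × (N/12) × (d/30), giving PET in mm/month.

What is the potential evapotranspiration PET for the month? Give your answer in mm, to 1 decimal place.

10T/I = 10 × 17.4 / 49.3 = 3.5294
(10T/I)^a = 3.5294^1.269 = 4.9549
Uncorrected PET = 16 × 4.9549 = 79.278 mm
Correction = (N/12)(d/30) = (10.7/12)(30/30) = 0.8917
PET = 79.278 × 0.8917 = 70.692 mm/month

70.7 mm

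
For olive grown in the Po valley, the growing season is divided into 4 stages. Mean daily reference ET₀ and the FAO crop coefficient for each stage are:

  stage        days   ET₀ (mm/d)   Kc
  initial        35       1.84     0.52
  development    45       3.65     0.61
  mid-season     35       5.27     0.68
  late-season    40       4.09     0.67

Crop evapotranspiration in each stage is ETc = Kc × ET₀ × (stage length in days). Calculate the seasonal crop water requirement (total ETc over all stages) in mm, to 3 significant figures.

initial: 0.52 × 1.84 × 35 = 33.49 mm
development: 0.61 × 3.65 × 45 = 100.19 mm
mid-season: 0.68 × 5.27 × 35 = 125.43 mm
late-season: 0.67 × 4.09 × 40 = 109.61 mm
Seasonal total = 368.72 mm

369 mm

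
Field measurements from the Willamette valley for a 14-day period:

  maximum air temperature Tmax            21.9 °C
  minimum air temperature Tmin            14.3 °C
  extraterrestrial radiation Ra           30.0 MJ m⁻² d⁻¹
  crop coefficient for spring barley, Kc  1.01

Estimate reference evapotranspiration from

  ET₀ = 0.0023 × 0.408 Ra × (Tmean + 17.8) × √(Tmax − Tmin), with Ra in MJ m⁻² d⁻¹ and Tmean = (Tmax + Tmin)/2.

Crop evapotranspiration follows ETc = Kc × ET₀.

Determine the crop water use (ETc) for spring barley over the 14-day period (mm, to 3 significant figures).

Tmean = (21.9 + 14.3)/2 = 18.10 °C
0.408 Ra = 0.408 × 30.0 = 12.2400 mm/d equivalent
ET₀ = 0.0023 × 12.2400 × (18.10 + 17.8) × √7.6 = 0.0023 × 12.2400 × 35.90 × 2.7568 = 2.7862 mm/d
ETc = Kc × ET₀ = 1.01 × 2.7862 = 2.8141 mm/d
Over 14 days: 2.8141 × 14 = 39.397 mm

39.4 mm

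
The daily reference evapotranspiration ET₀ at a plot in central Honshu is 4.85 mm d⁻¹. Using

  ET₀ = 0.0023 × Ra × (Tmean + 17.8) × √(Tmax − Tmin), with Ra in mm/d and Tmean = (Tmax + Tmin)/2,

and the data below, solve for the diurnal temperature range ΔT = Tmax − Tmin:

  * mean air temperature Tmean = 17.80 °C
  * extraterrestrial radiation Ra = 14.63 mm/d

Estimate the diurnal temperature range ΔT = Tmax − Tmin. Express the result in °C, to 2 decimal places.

16.39 °C

√ΔT = ET₀ / [0.0023 × Ra × (Tmean+17.8)] = 4.85 / (0.0023 × 14.63 × 35.60) = 4.0487
ΔT = 4.0487² = 16.392 °C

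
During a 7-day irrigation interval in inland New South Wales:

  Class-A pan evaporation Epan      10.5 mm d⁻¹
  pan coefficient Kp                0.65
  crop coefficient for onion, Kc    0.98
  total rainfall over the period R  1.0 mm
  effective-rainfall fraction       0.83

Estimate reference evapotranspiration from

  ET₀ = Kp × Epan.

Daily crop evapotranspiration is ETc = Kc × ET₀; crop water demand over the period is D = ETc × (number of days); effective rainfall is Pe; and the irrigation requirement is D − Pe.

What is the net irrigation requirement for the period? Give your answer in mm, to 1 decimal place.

ET₀ = 0.65 × 10.5 = 6.8250 mm/d
ETc = Kc × ET₀ = 0.98 × 6.8250 = 6.6885 mm/d
Crop demand D = ETc × 7 d = 6.6885 × 7 = 46.820 mm
Pe = 0.83 × 1.0 = 0.830 mm
D − Pe = 46.820 − 0.830 = 45.990 mm

46.0 mm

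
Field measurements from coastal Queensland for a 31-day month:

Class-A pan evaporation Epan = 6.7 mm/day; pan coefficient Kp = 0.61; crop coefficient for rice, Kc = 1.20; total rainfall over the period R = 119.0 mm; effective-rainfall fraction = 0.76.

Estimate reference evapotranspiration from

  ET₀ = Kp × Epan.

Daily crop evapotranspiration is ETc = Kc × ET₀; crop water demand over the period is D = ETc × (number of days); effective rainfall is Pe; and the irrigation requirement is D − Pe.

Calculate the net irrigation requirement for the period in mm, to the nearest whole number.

ET₀ = 0.61 × 6.7 = 4.0870 mm/d
ETc = Kc × ET₀ = 1.20 × 4.0870 = 4.9044 mm/d
Crop demand D = ETc × 31 d = 4.9044 × 31 = 152.036 mm
Pe = 0.76 × 119.0 = 90.440 mm
D − Pe = 152.036 − 90.440 = 61.596 mm

62 mm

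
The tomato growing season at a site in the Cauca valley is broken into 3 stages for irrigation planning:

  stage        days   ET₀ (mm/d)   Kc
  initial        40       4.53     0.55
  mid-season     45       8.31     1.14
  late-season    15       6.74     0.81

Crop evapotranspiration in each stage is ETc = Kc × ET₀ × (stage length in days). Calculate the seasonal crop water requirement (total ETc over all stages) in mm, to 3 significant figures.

608 mm

initial: 0.55 × 4.53 × 40 = 99.66 mm
mid-season: 1.14 × 8.31 × 45 = 426.30 mm
late-season: 0.81 × 6.74 × 15 = 81.89 mm
Seasonal total = 607.85 mm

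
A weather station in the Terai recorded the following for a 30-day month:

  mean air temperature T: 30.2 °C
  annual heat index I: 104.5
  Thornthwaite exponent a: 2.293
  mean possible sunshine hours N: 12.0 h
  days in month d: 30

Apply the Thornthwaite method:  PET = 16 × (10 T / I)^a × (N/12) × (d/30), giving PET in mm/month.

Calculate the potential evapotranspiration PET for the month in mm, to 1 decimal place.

182.4 mm

10T/I = 10 × 30.2 / 104.5 = 2.8900
(10T/I)^a = 2.8900^2.293 = 11.3983
Uncorrected PET = 16 × 11.3983 = 182.373 mm
Correction = (N/12)(d/30) = (12.0/12)(30/30) = 1.0000
PET = 182.373 × 1.0000 = 182.373 mm/month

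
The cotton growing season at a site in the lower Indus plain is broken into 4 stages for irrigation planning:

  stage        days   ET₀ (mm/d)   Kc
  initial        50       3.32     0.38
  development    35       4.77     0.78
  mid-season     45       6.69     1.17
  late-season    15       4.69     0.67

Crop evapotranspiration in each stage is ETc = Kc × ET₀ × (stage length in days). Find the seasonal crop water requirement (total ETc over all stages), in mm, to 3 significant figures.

593 mm

initial: 0.38 × 3.32 × 50 = 63.08 mm
development: 0.78 × 4.77 × 35 = 130.22 mm
mid-season: 1.17 × 6.69 × 45 = 352.23 mm
late-season: 0.67 × 4.69 × 15 = 47.13 mm
Seasonal total = 592.66 mm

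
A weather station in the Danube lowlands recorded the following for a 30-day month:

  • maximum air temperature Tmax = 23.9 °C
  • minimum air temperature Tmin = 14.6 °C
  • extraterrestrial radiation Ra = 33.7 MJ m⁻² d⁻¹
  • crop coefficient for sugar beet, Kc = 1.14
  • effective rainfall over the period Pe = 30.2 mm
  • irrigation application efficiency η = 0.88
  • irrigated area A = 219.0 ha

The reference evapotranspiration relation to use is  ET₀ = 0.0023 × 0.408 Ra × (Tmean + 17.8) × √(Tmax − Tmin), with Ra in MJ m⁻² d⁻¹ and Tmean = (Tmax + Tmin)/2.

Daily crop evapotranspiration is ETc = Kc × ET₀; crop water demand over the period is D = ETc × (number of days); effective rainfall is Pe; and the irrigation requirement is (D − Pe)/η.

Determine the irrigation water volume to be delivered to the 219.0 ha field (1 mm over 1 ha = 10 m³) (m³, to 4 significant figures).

229000 m³

Tmean = (23.9 + 14.6)/2 = 19.25 °C
0.408 Ra = 0.408 × 33.7 = 13.7496 mm/d equivalent
ET₀ = 0.0023 × 13.7496 × (19.25 + 17.8) × √9.3 = 0.0023 × 13.7496 × 37.05 × 3.0496 = 3.5731 mm/d
ETc = Kc × ET₀ = 1.14 × 3.5731 = 4.0733 mm/d
Crop demand D = ETc × 30 d = 4.0733 × 30 = 122.199 mm
D − Pe = 122.199 − 30.2 = 91.999 mm
Gross irrigation = 91.999 / 0.88 = 104.544 mm
Volume = 104.544 mm × 219.0 ha × 10 = 228951.4 m³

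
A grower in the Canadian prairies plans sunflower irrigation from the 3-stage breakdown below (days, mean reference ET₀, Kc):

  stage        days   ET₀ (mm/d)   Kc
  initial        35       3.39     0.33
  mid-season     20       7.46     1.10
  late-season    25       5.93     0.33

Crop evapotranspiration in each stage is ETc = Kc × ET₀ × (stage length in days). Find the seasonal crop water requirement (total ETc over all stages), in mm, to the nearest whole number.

initial: 0.33 × 3.39 × 35 = 39.15 mm
mid-season: 1.10 × 7.46 × 20 = 164.12 mm
late-season: 0.33 × 5.93 × 25 = 48.92 mm
Seasonal total = 252.19 mm

252 mm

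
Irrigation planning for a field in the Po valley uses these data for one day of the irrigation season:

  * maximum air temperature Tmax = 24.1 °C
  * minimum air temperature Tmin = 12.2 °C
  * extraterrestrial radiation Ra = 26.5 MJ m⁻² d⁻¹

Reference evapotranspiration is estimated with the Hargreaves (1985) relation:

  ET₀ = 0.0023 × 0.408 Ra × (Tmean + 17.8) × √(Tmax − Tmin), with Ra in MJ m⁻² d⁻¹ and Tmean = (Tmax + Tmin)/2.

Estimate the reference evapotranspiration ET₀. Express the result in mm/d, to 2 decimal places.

3.08 mm/d

Tmean = (24.1 + 12.2)/2 = 18.15 °C
0.408 Ra = 0.408 × 26.5 = 10.8120 mm/d equivalent
ET₀ = 0.0023 × 10.8120 × (18.15 + 17.8) × √11.9 = 0.0023 × 10.8120 × 35.95 × 3.4496 = 3.0839 mm/d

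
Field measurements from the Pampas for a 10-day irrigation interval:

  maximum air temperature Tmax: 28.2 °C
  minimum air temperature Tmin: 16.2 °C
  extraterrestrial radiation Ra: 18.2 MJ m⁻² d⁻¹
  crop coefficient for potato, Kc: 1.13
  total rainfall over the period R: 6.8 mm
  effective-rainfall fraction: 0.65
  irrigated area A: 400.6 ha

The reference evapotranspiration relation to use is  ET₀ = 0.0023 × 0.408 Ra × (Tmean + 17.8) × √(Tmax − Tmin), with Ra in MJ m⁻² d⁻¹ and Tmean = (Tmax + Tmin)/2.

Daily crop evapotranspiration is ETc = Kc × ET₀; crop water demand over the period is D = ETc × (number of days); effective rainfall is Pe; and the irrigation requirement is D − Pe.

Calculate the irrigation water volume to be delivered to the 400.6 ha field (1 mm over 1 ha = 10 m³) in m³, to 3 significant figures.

Tmean = (28.2 + 16.2)/2 = 22.20 °C
0.408 Ra = 0.408 × 18.2 = 7.4256 mm/d equivalent
ET₀ = 0.0023 × 7.4256 × (22.20 + 17.8) × √12.0 = 0.0023 × 7.4256 × 40.00 × 3.4641 = 2.3665 mm/d
ETc = Kc × ET₀ = 1.13 × 2.3665 = 2.6741 mm/d
Crop demand D = ETc × 10 d = 2.6741 × 10 = 26.741 mm
Pe = 0.65 × 6.8 = 4.420 mm
D − Pe = 26.741 − 4.420 = 22.321 mm
Volume = 22.321 mm × 400.6 ha × 10 = 89417.9 m³

89400 m³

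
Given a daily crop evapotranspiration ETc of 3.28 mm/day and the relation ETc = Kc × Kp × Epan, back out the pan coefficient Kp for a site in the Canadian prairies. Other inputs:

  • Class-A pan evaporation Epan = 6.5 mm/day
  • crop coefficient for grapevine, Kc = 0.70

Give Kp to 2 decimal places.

0.72

ETc = Kc × Kp × Epan  ⇒  Kp = ETc / (Kc × Epan)
Kp = 3.28 / (0.70 × 6.5) = 3.28 / 4.550 = 0.7209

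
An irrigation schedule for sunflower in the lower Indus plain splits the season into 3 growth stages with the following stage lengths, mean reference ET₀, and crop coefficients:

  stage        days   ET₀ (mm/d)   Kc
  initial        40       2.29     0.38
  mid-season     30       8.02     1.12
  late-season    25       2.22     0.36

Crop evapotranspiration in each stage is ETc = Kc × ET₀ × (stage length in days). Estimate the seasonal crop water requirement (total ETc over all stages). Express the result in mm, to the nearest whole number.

initial: 0.38 × 2.29 × 40 = 34.81 mm
mid-season: 1.12 × 8.02 × 30 = 269.47 mm
late-season: 0.36 × 2.22 × 25 = 19.98 mm
Seasonal total = 324.26 mm

324 mm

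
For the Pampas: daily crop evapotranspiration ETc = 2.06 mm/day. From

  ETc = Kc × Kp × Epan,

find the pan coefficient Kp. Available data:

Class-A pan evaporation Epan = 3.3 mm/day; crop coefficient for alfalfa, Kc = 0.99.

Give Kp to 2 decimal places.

0.63

ETc = Kc × Kp × Epan  ⇒  Kp = ETc / (Kc × Epan)
Kp = 2.06 / (0.99 × 3.3) = 2.06 / 3.267 = 0.6305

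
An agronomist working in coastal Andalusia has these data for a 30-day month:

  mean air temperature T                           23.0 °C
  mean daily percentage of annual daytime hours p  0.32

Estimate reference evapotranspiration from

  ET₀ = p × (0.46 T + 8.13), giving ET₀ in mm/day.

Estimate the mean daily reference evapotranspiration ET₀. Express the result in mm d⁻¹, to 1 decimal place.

ET₀ = 0.32 × (0.46 × 23.0 + 8.13) = 0.32 × 18.710 = 5.9872 mm/d

6.0 mm d⁻¹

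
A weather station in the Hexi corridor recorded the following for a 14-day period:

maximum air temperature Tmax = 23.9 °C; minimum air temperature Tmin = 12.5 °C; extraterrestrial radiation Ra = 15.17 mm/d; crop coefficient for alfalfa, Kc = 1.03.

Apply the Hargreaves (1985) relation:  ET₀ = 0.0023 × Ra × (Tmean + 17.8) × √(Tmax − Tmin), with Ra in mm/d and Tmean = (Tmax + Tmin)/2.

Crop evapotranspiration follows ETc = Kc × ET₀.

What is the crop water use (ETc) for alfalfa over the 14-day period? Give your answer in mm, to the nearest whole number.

61 mm

Tmean = (23.9 + 12.5)/2 = 18.20 °C
ET₀ = 0.0023 × 15.17 × (18.20 + 17.8) × √11.4 = 0.0023 × 15.17 × 36.00 × 3.3764 = 4.2410 mm/d
ETc = Kc × ET₀ = 1.03 × 4.2410 = 4.3682 mm/d
Over 14 days: 4.3682 × 14 = 61.155 mm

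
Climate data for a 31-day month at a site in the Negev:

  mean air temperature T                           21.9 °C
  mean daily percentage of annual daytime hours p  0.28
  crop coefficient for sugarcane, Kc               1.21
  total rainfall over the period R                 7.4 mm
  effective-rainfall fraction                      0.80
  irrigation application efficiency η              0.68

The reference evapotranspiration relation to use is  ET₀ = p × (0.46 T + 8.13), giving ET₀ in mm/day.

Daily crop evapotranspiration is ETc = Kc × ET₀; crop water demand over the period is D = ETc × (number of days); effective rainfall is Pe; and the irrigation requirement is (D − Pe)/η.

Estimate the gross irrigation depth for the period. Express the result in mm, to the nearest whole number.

272 mm

ET₀ = 0.28 × (0.46 × 21.9 + 8.13) = 0.28 × 18.204 = 5.0971 mm/d
ETc = Kc × ET₀ = 1.21 × 5.0971 = 6.1675 mm/d
Crop demand D = ETc × 31 d = 6.1675 × 31 = 191.193 mm
Pe = 0.80 × 7.4 = 5.920 mm
D − Pe = 191.193 − 5.920 = 185.273 mm
Gross irrigation = 185.273 / 0.68 = 272.460 mm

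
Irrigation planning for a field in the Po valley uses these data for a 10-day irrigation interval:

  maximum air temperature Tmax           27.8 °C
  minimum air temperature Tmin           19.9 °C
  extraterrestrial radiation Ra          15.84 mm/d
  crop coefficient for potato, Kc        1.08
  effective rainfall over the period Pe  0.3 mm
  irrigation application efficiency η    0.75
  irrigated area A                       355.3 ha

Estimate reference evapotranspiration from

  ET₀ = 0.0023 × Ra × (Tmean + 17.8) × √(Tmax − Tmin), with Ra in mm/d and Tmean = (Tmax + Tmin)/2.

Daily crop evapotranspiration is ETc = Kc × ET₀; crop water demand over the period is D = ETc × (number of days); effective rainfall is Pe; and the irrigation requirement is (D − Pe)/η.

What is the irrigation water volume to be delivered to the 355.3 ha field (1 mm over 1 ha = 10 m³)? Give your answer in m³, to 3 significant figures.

Tmean = (27.8 + 19.9)/2 = 23.85 °C
ET₀ = 0.0023 × 15.84 × (23.85 + 17.8) × √7.9 = 0.0023 × 15.84 × 41.65 × 2.8107 = 4.2649 mm/d
ETc = Kc × ET₀ = 1.08 × 4.2649 = 4.6061 mm/d
Crop demand D = ETc × 10 d = 4.6061 × 10 = 46.061 mm
D − Pe = 46.061 − 0.3 = 45.761 mm
Gross irrigation = 45.761 / 0.75 = 61.015 mm
Volume = 61.015 mm × 355.3 ha × 10 = 216786.3 m³

217000 m³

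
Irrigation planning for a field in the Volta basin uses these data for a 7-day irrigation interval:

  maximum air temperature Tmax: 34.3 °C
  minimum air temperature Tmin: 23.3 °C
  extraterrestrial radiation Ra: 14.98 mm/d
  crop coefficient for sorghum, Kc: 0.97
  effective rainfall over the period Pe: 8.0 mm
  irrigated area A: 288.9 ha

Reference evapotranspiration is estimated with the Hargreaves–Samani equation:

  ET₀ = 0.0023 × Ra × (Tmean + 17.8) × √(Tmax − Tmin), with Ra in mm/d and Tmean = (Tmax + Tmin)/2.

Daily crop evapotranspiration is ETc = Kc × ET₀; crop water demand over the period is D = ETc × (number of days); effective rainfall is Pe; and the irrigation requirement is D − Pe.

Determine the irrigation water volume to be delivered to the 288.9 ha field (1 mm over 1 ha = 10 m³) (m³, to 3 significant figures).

Tmean = (34.3 + 23.3)/2 = 28.80 °C
ET₀ = 0.0023 × 14.98 × (28.80 + 17.8) × √11.0 = 0.0023 × 14.98 × 46.60 × 3.3166 = 5.3250 mm/d
ETc = Kc × ET₀ = 0.97 × 5.3250 = 5.1653 mm/d
Crop demand D = ETc × 7 d = 5.1653 × 7 = 36.157 mm
D − Pe = 36.157 − 8.0 = 28.157 mm
Volume = 28.157 mm × 288.9 ha × 10 = 81345.6 m³

81300 m³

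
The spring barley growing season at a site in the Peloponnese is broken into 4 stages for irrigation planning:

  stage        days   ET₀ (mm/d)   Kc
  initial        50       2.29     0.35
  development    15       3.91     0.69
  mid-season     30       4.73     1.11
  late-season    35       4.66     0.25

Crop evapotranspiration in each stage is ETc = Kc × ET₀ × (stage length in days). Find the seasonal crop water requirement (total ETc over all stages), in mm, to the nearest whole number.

initial: 0.35 × 2.29 × 50 = 40.08 mm
development: 0.69 × 3.91 × 15 = 40.47 mm
mid-season: 1.11 × 4.73 × 30 = 157.51 mm
late-season: 0.25 × 4.66 × 35 = 40.78 mm
Seasonal total = 278.84 mm

279 mm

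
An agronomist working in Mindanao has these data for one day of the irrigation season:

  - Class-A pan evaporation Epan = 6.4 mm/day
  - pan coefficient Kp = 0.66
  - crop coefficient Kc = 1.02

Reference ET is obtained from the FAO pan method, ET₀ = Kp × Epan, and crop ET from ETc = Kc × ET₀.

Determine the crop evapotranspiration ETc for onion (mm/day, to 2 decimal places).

ET₀ = 0.66 × 6.4 = 4.2240 mm/d
ETc = Kc × ET₀ = 1.02 × 4.2240 = 4.3085 mm/d

4.31 mm/day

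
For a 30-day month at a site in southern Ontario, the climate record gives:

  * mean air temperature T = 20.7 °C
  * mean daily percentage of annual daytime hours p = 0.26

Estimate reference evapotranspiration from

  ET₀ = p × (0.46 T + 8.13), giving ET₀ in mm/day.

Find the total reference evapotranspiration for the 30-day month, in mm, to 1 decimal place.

137.7 mm

ET₀ = 0.26 × (0.46 × 20.7 + 8.13) = 0.26 × 17.652 = 4.5895 mm/d
Monthly total = 4.5895 × 30 = 137.685 mm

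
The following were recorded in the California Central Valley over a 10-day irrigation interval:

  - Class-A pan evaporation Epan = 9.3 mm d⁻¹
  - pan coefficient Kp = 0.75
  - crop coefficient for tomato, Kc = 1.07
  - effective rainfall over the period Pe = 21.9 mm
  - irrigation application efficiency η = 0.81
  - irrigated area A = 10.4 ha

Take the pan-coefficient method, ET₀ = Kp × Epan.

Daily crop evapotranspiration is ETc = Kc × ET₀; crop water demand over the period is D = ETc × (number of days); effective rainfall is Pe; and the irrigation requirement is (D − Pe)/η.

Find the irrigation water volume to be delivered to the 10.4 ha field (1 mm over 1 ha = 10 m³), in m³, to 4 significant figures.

ET₀ = 0.75 × 9.3 = 6.9750 mm/d
ETc = Kc × ET₀ = 1.07 × 6.9750 = 7.4633 mm/d
Crop demand D = ETc × 10 d = 7.4633 × 10 = 74.633 mm
D − Pe = 74.633 − 21.9 = 52.733 mm
Gross irrigation = 52.733 / 0.81 = 65.102 mm
Volume = 65.102 mm × 10.4 ha × 10 = 6770.6 m³

6771 m³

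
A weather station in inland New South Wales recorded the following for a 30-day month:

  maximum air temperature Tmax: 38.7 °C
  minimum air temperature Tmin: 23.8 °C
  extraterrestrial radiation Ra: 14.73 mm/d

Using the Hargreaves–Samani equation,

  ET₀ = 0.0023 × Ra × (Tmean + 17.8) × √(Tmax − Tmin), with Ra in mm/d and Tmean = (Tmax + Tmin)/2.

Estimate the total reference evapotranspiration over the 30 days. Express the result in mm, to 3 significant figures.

Tmean = (38.7 + 23.8)/2 = 31.25 °C
ET₀ = 0.0023 × 14.73 × (31.25 + 17.8) × √14.9 = 0.0023 × 14.73 × 49.05 × 3.8601 = 6.4146 mm/d
Over 30 days: 6.4146 × 30 = 192.438 mm

192 mm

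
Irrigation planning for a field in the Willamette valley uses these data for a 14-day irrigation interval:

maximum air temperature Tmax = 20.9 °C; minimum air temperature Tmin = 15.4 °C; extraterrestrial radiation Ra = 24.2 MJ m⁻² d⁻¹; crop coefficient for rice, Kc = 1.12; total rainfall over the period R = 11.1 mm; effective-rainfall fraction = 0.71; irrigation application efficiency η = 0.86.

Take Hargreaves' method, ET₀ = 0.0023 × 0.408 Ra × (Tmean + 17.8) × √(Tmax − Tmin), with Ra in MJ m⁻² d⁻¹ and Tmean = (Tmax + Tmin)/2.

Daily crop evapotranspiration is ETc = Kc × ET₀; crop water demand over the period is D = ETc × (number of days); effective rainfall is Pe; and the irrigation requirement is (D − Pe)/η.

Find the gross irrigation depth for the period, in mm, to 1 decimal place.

Tmean = (20.9 + 15.4)/2 = 18.15 °C
0.408 Ra = 0.408 × 24.2 = 9.8736 mm/d equivalent
ET₀ = 0.0023 × 9.8736 × (18.15 + 17.8) × √5.5 = 0.0023 × 9.8736 × 35.95 × 2.3452 = 1.9146 mm/d
ETc = Kc × ET₀ = 1.12 × 1.9146 = 2.1444 mm/d
Crop demand D = ETc × 14 d = 2.1444 × 14 = 30.022 mm
Pe = 0.71 × 11.1 = 7.881 mm
D − Pe = 30.022 − 7.881 = 22.141 mm
Gross irrigation = 22.141 / 0.86 = 25.745 mm

25.7 mm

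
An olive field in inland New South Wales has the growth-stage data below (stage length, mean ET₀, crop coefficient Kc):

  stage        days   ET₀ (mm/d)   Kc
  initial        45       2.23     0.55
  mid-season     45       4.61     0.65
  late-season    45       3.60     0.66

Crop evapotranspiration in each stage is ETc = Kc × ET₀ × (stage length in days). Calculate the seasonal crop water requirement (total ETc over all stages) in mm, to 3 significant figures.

297 mm

initial: 0.55 × 2.23 × 45 = 55.19 mm
mid-season: 0.65 × 4.61 × 45 = 134.84 mm
late-season: 0.66 × 3.60 × 45 = 106.92 mm
Seasonal total = 296.95 mm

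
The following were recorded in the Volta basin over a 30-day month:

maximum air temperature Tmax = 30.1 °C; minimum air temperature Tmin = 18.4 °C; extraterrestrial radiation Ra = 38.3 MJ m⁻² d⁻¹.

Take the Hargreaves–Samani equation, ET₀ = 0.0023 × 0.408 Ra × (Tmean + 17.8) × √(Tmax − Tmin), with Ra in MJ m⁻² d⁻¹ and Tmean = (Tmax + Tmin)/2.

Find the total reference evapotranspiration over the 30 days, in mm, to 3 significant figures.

155 mm

Tmean = (30.1 + 18.4)/2 = 24.25 °C
0.408 Ra = 0.408 × 38.3 = 15.6264 mm/d equivalent
ET₀ = 0.0023 × 15.6264 × (24.25 + 17.8) × √11.7 = 0.0023 × 15.6264 × 42.05 × 3.4205 = 5.1694 mm/d
Over 30 days: 5.1694 × 30 = 155.082 mm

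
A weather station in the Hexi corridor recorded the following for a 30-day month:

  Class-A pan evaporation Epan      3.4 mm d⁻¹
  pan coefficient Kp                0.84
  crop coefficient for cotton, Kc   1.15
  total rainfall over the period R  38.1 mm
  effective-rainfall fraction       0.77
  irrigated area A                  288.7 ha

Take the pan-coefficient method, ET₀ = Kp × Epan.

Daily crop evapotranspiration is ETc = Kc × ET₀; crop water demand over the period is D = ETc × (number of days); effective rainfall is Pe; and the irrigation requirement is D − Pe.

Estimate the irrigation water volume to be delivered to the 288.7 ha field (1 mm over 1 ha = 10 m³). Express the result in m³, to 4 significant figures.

199800 m³

ET₀ = 0.84 × 3.4 = 2.8560 mm/d
ETc = Kc × ET₀ = 1.15 × 2.8560 = 3.2844 mm/d
Crop demand D = ETc × 30 d = 3.2844 × 30 = 98.532 mm
Pe = 0.77 × 38.1 = 29.337 mm
D − Pe = 98.532 − 29.337 = 69.195 mm
Volume = 69.195 mm × 288.7 ha × 10 = 199766.0 m³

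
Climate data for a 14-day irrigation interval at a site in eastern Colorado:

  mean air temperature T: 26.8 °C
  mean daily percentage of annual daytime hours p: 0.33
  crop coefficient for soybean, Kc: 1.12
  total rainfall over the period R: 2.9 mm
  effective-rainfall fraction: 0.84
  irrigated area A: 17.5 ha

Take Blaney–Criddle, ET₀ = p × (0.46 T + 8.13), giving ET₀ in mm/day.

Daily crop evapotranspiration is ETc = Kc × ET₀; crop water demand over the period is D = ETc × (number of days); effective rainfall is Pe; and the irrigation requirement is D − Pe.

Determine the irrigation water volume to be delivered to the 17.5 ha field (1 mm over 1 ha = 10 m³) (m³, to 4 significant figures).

ET₀ = 0.33 × (0.46 × 26.8 + 8.13) = 0.33 × 20.458 = 6.7511 mm/d
ETc = Kc × ET₀ = 1.12 × 6.7511 = 7.5612 mm/d
Crop demand D = ETc × 14 d = 7.5612 × 14 = 105.857 mm
Pe = 0.84 × 2.9 = 2.436 mm
D − Pe = 105.857 − 2.436 = 103.421 mm
Volume = 103.421 mm × 17.5 ha × 10 = 18098.7 m³

18100 m³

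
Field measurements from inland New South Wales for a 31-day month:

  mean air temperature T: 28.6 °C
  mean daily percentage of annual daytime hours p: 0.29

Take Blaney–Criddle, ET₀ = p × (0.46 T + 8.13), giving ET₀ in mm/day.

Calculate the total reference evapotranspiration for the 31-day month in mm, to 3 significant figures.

ET₀ = 0.29 × (0.46 × 28.6 + 8.13) = 0.29 × 21.286 = 6.1729 mm/d
Monthly total = 6.1729 × 31 = 191.360 mm

191 mm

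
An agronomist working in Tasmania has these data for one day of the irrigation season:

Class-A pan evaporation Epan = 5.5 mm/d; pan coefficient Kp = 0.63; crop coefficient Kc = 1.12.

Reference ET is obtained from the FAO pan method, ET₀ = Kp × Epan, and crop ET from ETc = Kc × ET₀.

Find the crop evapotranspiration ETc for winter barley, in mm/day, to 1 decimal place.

ET₀ = 0.63 × 5.5 = 3.4650 mm/d
ETc = Kc × ET₀ = 1.12 × 3.4650 = 3.8808 mm/d

3.9 mm/day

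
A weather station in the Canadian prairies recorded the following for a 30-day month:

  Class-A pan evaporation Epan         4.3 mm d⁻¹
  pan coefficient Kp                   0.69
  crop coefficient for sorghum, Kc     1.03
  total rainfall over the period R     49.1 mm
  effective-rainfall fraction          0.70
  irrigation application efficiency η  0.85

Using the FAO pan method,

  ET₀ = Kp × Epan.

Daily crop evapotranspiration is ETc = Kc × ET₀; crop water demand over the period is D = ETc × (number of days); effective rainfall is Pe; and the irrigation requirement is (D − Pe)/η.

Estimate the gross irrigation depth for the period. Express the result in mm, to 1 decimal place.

ET₀ = 0.69 × 4.3 = 2.9670 mm/d
ETc = Kc × ET₀ = 1.03 × 2.9670 = 3.0560 mm/d
Crop demand D = ETc × 30 d = 3.0560 × 30 = 91.680 mm
Pe = 0.70 × 49.1 = 34.370 mm
D − Pe = 91.680 − 34.370 = 57.310 mm
Gross irrigation = 57.310 / 0.85 = 67.424 mm

67.4 mm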